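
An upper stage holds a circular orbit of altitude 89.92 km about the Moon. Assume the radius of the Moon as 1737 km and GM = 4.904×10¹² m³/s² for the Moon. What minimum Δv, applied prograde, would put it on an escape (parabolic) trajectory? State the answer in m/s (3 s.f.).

r = 1737 + 89.92 = 1826.9 km = 1.8269×10⁶ m.
Circular speed v_c = √(μ/r) = 1638 m/s.
Escape speed v_esc = √(2μ/r) = √2 × v_c = 2317 m/s.
Δv = v_esc − v_c = 678.6 m/s.

Δv ≈ 679 m/s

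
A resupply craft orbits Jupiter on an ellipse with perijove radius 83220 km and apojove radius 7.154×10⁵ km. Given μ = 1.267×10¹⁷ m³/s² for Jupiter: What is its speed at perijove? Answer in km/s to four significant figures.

Semi-major axis a = (r_p + r_a)/2 = 3.9931×10⁵ km = 3.993×10⁸ m.
Vis-viva: v² = μ(2/r − 1/a) = 1.267×10¹⁷ × (2.403×10⁻⁸ − 2.504×10⁻⁹) = 2.728×10⁹ m²/s².
v = 52230 m/s = 52.23 km/s.

v ≈ 52.23 km/s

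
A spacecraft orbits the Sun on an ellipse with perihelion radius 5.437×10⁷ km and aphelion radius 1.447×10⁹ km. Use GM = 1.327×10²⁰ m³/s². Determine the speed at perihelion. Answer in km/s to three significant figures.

v ≈ 68.6 km/s

Semi-major axis a = (r_p + r_a)/2 = 7.5068×10⁸ km = 7.507×10¹¹ m.
Vis-viva: v² = μ(2/r − 1/a) = 1.327×10²⁰ × (3.678×10⁻¹¹ − 1.332×10⁻¹²) = 4.705×10⁹ m²/s².
v = 68590 m/s = 68.59 km/s.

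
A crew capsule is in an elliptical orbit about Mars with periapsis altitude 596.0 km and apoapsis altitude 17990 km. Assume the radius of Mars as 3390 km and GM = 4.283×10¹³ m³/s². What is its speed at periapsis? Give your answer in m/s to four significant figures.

v ≈ 4256 m/s

r_p = 3390 + 596.0 = 3986.0 km = 3.9860×10⁶ m.
r_a = 3390 + 17990 = 21380 km = 2.1380×10⁷ m.
Semi-major axis a = (r_p + r_a)/2 = 12683 km = 1.268×10⁷ m.
Vis-viva: v² = μ(2/r − 1/a) = 4.283×10¹³ × (5.018×10⁻⁷ − 7.885×10⁻⁸) = 1.811×10⁷ m²/s².
v = 4256 m/s.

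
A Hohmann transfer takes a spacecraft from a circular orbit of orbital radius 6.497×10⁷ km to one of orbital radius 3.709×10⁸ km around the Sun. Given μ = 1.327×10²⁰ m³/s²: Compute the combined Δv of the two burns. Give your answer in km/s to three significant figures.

Δv_total ≈ 22.4 km/s

r₁ = 6.497×10⁷ km = 6.497×10¹⁰ m.
r₂ = 3.709×10⁸ km = 3.709×10¹¹ m.
Transfer ellipse a_t = (r₁ + r₂)/2 = 2.179×10¹¹ m.
At r₁: circular v_c1 = √(μ/r₁) = 45190 m/s; transfer-perihelion v_p = √[μ(2/r₁ − 1/a_t)] = 58960 m/s.
Δv₁ = v_p − v_c1 = 13760 m/s.
At r₂: circular v_c2 = √(μ/r₂) = 18920 m/s; transfer-aphelion v_a = √[μ(2/r₂ − 1/a_t)] = 10330 m/s.
Δv₂ = v_c2 − v_a = 8587 m/s.
Total Δv = Δv₁ + Δv₂ = 22350 m/s = 22.35 km/s.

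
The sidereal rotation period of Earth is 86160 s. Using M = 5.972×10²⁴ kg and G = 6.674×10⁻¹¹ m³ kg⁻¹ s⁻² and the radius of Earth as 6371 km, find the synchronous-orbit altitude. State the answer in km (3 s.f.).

μ = GM = 6.674×10⁻¹¹ × 5.972×10²⁴ = 3.986×10¹⁴ m³/s².
A synchronous orbit has period T, so by Kepler's third law a = (μT²/4π²)^(1/3).
μT²/4π² = 3.986×10¹⁴ × (8.616×10⁴)² / 39.48 = 7.495×10²² m³.
a = 4.216×10⁷ m = 42162 km.
Altitude h = a − R = 42162 − 6371 = 35791 km.

h_sync ≈ 35800 km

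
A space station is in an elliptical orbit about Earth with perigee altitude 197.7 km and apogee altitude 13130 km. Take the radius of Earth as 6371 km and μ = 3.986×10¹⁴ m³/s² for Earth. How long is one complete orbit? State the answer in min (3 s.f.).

T ≈ 247 min

r_p = 6371 + 197.7 = 6568.7 km = 6.5687×10⁶ m.
r_a = 6371 + 13130 = 19501 km = 1.9501×10⁷ m.
Semi-major axis a = (r_p + r_a)/2 = (6568.7 + 19501)/2 = 13035 km = 1.303×10⁷ m.
By Kepler's third law T = 2π√(a³/μ) = 2π × 2.357×10³ = 1.481×10⁴ s.
= 246.8 min.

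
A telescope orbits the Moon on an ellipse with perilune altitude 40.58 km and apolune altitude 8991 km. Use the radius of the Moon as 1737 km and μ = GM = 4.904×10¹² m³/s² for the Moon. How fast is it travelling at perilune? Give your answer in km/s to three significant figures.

v ≈ 2.18 km/s

r_p = 1737 + 40.58 = 1777.6 km = 1.7776×10⁶ m.
r_a = 1737 + 8991 = 10728 km = 1.0728×10⁷ m.
Semi-major axis a = (r_p + r_a)/2 = 6252.8 km = 6.253×10⁶ m.
Vis-viva: v² = μ(2/r − 1/a) = 4.904×10¹² × (1.125×10⁻⁶ − 1.599×10⁻⁷) = 4.733×10⁶ m²/s².
v = 2176 m/s = 2.176 km/s.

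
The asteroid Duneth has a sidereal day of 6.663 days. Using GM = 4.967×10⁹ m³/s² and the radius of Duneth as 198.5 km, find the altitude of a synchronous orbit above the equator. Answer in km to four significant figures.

h_sync ≈ 3269 km

T = 6.663 days = 5.757×10⁵ s.
A synchronous orbit has period T, so by Kepler's third law a = (μT²/4π²)^(1/3).
μT²/4π² = 4.967×10⁹ × (5.757×10⁵)² / 39.48 = 4.170×10¹⁹ m³.
a = 3.468×10⁶ m = 3467.6 km.
Altitude h = a − R = 3467.6 − 198.5 = 3269.1 km.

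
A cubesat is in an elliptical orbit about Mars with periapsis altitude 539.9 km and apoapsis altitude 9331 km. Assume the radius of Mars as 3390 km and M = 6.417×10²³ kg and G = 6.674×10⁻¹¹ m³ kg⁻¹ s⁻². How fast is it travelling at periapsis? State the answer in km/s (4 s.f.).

μ = GM = 6.674×10⁻¹¹ × 6.417×10²³ = 4.283×10¹³ m³/s².
r_p = 3390 + 539.9 = 3929.9 km = 3.9299×10⁶ m.
r_a = 3390 + 9331 = 12721 km = 1.2721×10⁷ m.
Semi-major axis a = (r_p + r_a)/2 = 8325.5 km = 8.325×10⁶ m.
Vis-viva: v² = μ(2/r − 1/a) = 4.283×10¹³ × (5.089×10⁻⁷ − 1.201×10⁻⁷) = 1.665×10⁷ m²/s².
v = 4081 m/s = 4.081 km/s.

v ≈ 4.081 km/s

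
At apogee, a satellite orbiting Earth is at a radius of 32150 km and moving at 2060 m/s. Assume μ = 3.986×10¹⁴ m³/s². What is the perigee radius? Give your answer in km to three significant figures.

r_a = 3.215×10⁷ m.
Specific energy ε = v²/2 − μ/r = -1.028×10⁷ J/kg, so a = −μ/(2ε) = 1.939×10⁷ m.
The apsides satisfy r_p + r_a = 2a, so the perigee radius is 2a − r_a = 6.638×10⁶ m = 6638.2 km.

perigee radius ≈ 6640 km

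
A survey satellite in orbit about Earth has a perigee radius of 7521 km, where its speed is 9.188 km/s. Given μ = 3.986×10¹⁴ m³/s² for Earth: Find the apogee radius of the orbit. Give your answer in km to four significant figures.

apogee radius ≈ 29430 km

r_p = 7.521×10⁶ m.
Specific energy ε = v²/2 − μ/r = -1.079×10⁷ J/kg, so a = −μ/(2ε) = 1.847×10⁷ m.
The apsides satisfy r_p + r_a = 2a, so the apogee radius is 2a − r_p = 2.943×10⁷ m = 29425 km.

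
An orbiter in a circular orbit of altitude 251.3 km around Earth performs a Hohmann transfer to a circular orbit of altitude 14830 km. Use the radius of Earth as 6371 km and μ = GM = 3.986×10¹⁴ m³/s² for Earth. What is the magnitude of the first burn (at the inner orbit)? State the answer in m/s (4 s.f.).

r₁ = 6371 + 251.3 = 6622.3 km = 6.6223×10⁶ m.
r₂ = 6371 + 14830 = 21201 km = 2.1201×10⁷ m.
Transfer ellipse a_t = (r₁ + r₂)/2 = 1.391×10⁷ m.
At r₁: circular v_c1 = √(μ/r₁) = 7758 m/s; transfer-perigee v_p = √[μ(2/r₁ − 1/a_t)] = 9578 m/s.
Δv₁ = v_p − v_c1 = 1819 m/s.

Δv ≈ 1819 m/s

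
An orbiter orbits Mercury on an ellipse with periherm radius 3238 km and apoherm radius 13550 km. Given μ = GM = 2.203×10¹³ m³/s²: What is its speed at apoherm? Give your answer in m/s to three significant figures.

Semi-major axis a = (r_p + r_a)/2 = 8394.0 km = 8.394×10⁶ m.
Vis-viva: v² = μ(2/r − 1/a) = 2.203×10¹³ × (1.476×10⁻⁷ − 1.191×10⁻⁷) = 6.272×10⁵ m²/s².
v = 791.9 m/s.

v ≈ 792 m/s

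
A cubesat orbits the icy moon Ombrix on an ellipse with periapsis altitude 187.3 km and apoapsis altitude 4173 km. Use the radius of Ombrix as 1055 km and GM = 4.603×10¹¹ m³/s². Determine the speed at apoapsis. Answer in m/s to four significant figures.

r_p = 1055 + 187.3 = 1242.3 km = 1.2423×10⁶ m.
r_a = 1055 + 4173 = 5228.0 km = 5.2280×10⁶ m.
Semi-major axis a = (r_p + r_a)/2 = 3235.2 km = 3.235×10⁶ m.
Vis-viva: v² = μ(2/r − 1/a) = 4.603×10¹¹ × (3.826×10⁻⁷ − 3.091×10⁻⁷) = 3.381×10⁴ m²/s².
v = 183.9 m/s.

v ≈ 183.9 m/s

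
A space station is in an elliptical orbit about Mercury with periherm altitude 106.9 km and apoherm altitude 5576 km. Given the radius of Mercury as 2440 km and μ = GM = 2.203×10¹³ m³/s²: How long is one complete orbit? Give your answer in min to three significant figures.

T ≈ 271 min

r_p = 2440 + 106.9 = 2546.9 km = 2.5469×10⁶ m.
r_a = 2440 + 5576 = 8016.0 km = 8.0160×10⁶ m.
Semi-major axis a = (r_p + r_a)/2 = (2546.9 + 8016.0)/2 = 5281.4 km = 5.281×10⁶ m.
By Kepler's third law T = 2π√(a³/μ) = 2π × 2.586×10³ = 1.625×10⁴ s.
= 270.8 min.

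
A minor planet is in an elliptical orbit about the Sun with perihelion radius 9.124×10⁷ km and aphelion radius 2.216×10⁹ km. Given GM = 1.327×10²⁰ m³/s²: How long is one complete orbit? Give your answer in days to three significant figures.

T ≈ 7820 days

Semi-major axis a = (r_p + r_a)/2 = (9.1240×10⁷ + 2.2160×10⁹)/2 = 1.1536×10⁹ km = 1.154×10¹² m.
By Kepler's third law T = 2π√(a³/μ) = 2π × 1.076×10⁸ = 6.758×10⁸ s.
= 7822 days.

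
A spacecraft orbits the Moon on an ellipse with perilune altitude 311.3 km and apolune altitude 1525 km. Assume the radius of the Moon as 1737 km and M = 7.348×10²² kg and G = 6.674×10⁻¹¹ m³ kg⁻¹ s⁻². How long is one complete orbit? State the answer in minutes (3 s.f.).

T ≈ 205 minutes

μ = GM = 6.674×10⁻¹¹ × 7.348×10²² = 4.904×10¹² m³/s².
r_p = 1737 + 311.3 = 2048.3 km = 2.0483×10⁶ m.
r_a = 1737 + 1525 = 3262.0 km = 3.2620×10⁶ m.
Semi-major axis a = (r_p + r_a)/2 = (2048.3 + 3262.0)/2 = 2655.2 km = 2.655×10⁶ m.
By Kepler's third law T = 2π√(a³/μ) = 2π × 1.954×10³ = 1.228×10⁴ s.
= 204.6 minutes.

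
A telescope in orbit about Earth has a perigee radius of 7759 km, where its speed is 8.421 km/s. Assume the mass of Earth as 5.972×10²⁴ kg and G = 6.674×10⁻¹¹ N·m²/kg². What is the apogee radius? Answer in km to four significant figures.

apogee radius ≈ 17290 km

μ = GM = 6.674×10⁻¹¹ × 5.972×10²⁴ = 3.986×10¹⁴ m³/s².
r_p = 7.759×10⁶ m.
Specific energy ε = v²/2 − μ/r = -1.591×10⁷ J/kg, so a = −μ/(2ε) = 1.252×10⁷ m.
The apsides satisfy r_p + r_a = 2a, so the apogee radius is 2a − r_p = 1.729×10⁷ m = 17289 km.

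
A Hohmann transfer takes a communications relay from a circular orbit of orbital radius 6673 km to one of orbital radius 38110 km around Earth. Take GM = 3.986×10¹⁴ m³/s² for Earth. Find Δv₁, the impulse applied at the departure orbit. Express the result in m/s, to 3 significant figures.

r₁ = 6673 km = 6.673×10⁶ m.
r₂ = 38110 km = 3.811×10⁷ m.
Transfer ellipse a_t = (r₁ + r₂)/2 = 2.239×10⁷ m.
At r₁: circular v_c1 = √(μ/r₁) = 7729 m/s; transfer-perigee v_p = √[μ(2/r₁ − 1/a_t)] = 10080 m/s.
Δv₁ = v_p − v_c1 = 2354 m/s.

Δv ≈ 2350 m/s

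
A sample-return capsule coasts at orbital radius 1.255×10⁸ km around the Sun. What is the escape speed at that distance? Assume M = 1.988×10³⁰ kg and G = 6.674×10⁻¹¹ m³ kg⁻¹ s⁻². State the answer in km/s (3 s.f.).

μ = GM = 6.674×10⁻¹¹ × 1.988×10³⁰ = 1.327×10²⁰ m³/s².
r = 1.255×10⁸ km = 1.255×10¹¹ m.
Escape speed v_esc = √(2μ/r) = √(2 × 1.327×10²⁰ / 1.255×10¹¹) = √(2.114×10⁹) = 45980 m/s.
= 45.98 km/s.

v_esc ≈ 46.0 km/s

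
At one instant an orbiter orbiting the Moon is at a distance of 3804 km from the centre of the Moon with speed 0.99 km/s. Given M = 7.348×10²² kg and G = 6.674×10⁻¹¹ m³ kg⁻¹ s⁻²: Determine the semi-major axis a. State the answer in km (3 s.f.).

a ≈ 3070 km

μ = GM = 6.674×10⁻¹¹ × 7.348×10²² = 4.904×10¹² m³/s².
r = 3.804×10⁶ m.
Vis-viva rearranged: 1/a = 2/r − v²/μ = 5.258×10⁻⁷ − 1.999×10⁻⁷ = 3.259×10⁻⁷ m⁻¹.
a = 3.068×10⁶ m = 3068.4 km.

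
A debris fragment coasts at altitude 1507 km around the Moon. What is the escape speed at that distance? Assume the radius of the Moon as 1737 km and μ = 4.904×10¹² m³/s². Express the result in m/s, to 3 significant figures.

v_esc ≈ 1740 m/s

r = 1737 + 1507 = 3244.0 km = 3.2440×10⁶ m.
Escape speed v_esc = √(2μ/r) = √(2 × 4.904×10¹² / 3.244×10⁶) = √(3.023×10⁶) = 1739 m/s.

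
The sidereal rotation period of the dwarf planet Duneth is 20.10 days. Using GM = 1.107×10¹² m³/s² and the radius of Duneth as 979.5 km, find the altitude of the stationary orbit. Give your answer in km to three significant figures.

T = 20.10 days = 1.737×10⁶ s.
A synchronous orbit has period T, so by Kepler's third law a = (μT²/4π²)^(1/3).
μT²/4π² = 1.107×10¹² × (1.737×10⁶)² / 39.48 = 8.457×10²² m³.
a = 4.389×10⁷ m = 43894 km.
Altitude h = a − R = 43894 − 979.5 = 42914 km.

h_sync ≈ 42900 km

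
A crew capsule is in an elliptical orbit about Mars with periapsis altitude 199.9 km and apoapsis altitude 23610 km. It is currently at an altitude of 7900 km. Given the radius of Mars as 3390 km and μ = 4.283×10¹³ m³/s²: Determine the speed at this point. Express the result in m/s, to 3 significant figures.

r_p = 3390 + 199.9 = 3589.9 km = 3.5899×10⁶ m.
r_a = 3390 + 23610 = 27000 km = 2.7000×10⁷ m.
r = 3390 + 7900 = 11290 km = 1.129×10⁷ m.
Semi-major axis a = (r_p + r_a)/2 = 15295 km = 1.529×10⁷ m.
Vis-viva: v² = μ(2/r − 1/a) = 4.283×10¹³ × (1.771×10⁻⁷ − 6.538×10⁻⁸) = 4.787×10⁶ m²/s².
v = 2188 m/s.

v ≈ 2190 m/s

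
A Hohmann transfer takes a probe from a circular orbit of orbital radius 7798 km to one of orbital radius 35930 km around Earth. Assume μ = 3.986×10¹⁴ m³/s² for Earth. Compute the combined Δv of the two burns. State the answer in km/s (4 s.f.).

r₁ = 7798 km = 7.798×10⁶ m.
r₂ = 35930 km = 3.593×10⁷ m.
Transfer ellipse a_t = (r₁ + r₂)/2 = 2.186×10⁷ m.
At r₁: circular v_c1 = √(μ/r₁) = 7150 m/s; transfer-perigee v_p = √[μ(2/r₁ − 1/a_t)] = 9165 m/s.
Δv₁ = v_p − v_c1 = 2016 m/s.
At r₂: circular v_c2 = √(μ/r₂) = 3331 m/s; transfer-apogee v_a = √[μ(2/r₂ − 1/a_t)] = 1989 m/s.
Δv₂ = v_c2 − v_a = 1342 m/s.
Total Δv = Δv₁ + Δv₂ = 3357 m/s = 3.357 km/s.

Δv_total ≈ 3.357 km/s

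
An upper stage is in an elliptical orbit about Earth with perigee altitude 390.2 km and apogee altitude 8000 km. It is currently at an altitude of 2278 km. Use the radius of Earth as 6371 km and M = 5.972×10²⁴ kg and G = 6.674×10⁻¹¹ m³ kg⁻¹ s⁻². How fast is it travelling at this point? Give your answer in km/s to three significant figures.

v ≈ 7.38 km/s

μ = GM = 6.674×10⁻¹¹ × 5.972×10²⁴ = 3.986×10¹⁴ m³/s².
r_p = 6371 + 390.2 = 6761.2 km = 6.7612×10⁶ m.
r_a = 6371 + 8000 = 14371 km = 1.4371×10⁷ m.
r = 6371 + 2278 = 8649.0 km = 8.649×10⁶ m.
Semi-major axis a = (r_p + r_a)/2 = 10566 km = 1.057×10⁷ m.
Vis-viva: v² = μ(2/r − 1/a) = 3.986×10¹⁴ × (2.312×10⁻⁷ − 9.464×10⁻⁸) = 5.444×10⁷ m²/s².
v = 7379 m/s = 7.379 km/s.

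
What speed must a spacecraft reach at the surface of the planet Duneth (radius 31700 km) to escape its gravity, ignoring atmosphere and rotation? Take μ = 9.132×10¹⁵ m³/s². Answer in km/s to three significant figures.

v_esc ≈ 24.0 km/s

r = R = 3.170×10⁷ m.
Escape speed v_esc = √(2μ/r) = √(2 × 9.132×10¹⁵ / 3.170×10⁷) = √(5.762×10⁸) = 24000 m/s.
= 24.00 km/s.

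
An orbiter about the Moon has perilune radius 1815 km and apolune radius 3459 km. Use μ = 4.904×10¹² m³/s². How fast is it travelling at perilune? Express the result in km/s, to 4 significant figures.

v ≈ 1.883 km/s

Semi-major axis a = (r_p + r_a)/2 = 2637.0 km = 2.637×10⁶ m.
Vis-viva: v² = μ(2/r − 1/a) = 4.904×10¹² × (1.102×10⁻⁶ − 3.792×10⁻⁷) = 3.544×10⁶ m²/s².
v = 1883 m/s = 1.883 km/s.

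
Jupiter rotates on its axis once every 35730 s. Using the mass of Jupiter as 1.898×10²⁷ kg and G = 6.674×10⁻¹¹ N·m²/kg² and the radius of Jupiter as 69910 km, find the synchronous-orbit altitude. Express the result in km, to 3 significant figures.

h_sync ≈ 90100 km

μ = GM = 6.674×10⁻¹¹ × 1.898×10²⁷ = 1.267×10¹⁷ m³/s².
A synchronous orbit has period T, so by Kepler's third law a = (μT²/4π²)^(1/3).
μT²/4π² = 1.267×10¹⁷ × (3.573×10⁴)² / 39.48 = 4.096×10²⁴ m³.
a = 1.600×10⁸ m = 1.6000×10⁵ km.
Altitude h = a − R = 1.6000×10⁵ − 69910 = 90094 km.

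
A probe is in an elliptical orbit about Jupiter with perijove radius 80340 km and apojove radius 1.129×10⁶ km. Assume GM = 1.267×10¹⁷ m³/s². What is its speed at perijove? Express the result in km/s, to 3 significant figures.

v ≈ 54.3 km/s

Semi-major axis a = (r_p + r_a)/2 = 6.0467×10⁵ km = 6.047×10⁸ m.
Vis-viva: v² = μ(2/r − 1/a) = 1.267×10¹⁷ × (2.489×10⁻⁸ − 1.654×10⁻⁹) = 2.945×10⁹ m²/s².
v = 54260 m/s = 54.26 km/s.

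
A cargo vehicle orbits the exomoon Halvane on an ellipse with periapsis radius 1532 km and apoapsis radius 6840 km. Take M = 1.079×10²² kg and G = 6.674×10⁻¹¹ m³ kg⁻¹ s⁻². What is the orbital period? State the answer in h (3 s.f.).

T ≈ 17.6 h

μ = GM = 6.674×10⁻¹¹ × 1.079×10²² = 7.201×10¹¹ m³/s².
Semi-major axis a = (r_p + r_a)/2 = (1532.0 + 6840.0)/2 = 4186.0 km = 4.186×10⁶ m.
By Kepler's third law T = 2π√(a³/μ) = 2π × 1.009×10⁴ = 6.341×10⁴ s.
= 17.61 h.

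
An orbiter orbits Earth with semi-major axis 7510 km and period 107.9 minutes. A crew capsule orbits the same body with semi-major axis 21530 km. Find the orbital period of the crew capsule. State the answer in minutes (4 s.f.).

T₂ ≈ 523.8 minutes

Kepler's third law: T² ∝ a³, so T₂ = T₁ (a₂/a₁)^(3/2).
a₂/a₁ = 2.867, (a₂/a₁)^(3/2) = 4.854.
T₂ = 107.9 × 4.854 = 523.8 minutes.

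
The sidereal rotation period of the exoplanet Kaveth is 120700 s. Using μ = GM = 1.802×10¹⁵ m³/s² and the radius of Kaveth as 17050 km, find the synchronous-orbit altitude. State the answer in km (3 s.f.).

h_sync ≈ 70200 km

A synchronous orbit has period T, so by Kepler's third law a = (μT²/4π²)^(1/3).
μT²/4π² = 1.802×10¹⁵ × (1.207×10⁵)² / 39.48 = 6.650×10²³ m³.
a = 8.728×10⁷ m = 87284 km.
Altitude h = a − R = 87284 − 17050 = 70234 km.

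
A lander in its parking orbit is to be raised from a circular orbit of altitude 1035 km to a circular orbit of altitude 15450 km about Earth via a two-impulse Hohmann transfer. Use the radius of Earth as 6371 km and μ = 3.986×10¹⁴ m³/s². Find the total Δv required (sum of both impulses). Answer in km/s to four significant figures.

r₁ = 6371 + 1035 = 7406.0 km = 7.4060×10⁶ m.
r₂ = 6371 + 15450 = 21821 km = 2.1821×10⁷ m.
Transfer ellipse a_t = (r₁ + r₂)/2 = 1.461×10⁷ m.
At r₁: circular v_c1 = √(μ/r₁) = 7336 m/s; transfer-perigee v_p = √[μ(2/r₁ − 1/a_t)] = 8965 m/s.
Δv₁ = v_p − v_c1 = 1628 m/s.
At r₂: circular v_c2 = √(μ/r₂) = 4274 m/s; transfer-apogee v_a = √[μ(2/r₂ − 1/a_t)] = 3043 m/s.
Δv₂ = v_c2 − v_a = 1231 m/s.
Total Δv = Δv₁ + Δv₂ = 2860 m/s = 2.860 km/s.

Δv_total ≈ 2.860 km/s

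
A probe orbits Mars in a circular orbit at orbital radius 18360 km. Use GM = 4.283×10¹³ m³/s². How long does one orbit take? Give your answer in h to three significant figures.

r = 18360 km = 1.836×10⁷ m.
Kepler's third law: T = 2π√(r³/μ) = 2π√((1.836×10⁷)³ / 4.283×10¹³).
r³/μ = 1.445×10⁸ s², so T = 2π × 1.202×10⁴ = 7.553×10⁴ s.
Converting: 7.553×10⁴ s ÷ 3600 = 20.98 h.

T ≈ 21.0 h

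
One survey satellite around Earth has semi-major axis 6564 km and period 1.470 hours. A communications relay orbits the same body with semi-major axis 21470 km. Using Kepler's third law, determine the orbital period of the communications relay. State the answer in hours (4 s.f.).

Kepler's third law: T² ∝ a³, so T₂ = T₁ (a₂/a₁)^(3/2).
a₂/a₁ = 3.271, (a₂/a₁)^(3/2) = 5.916.
T₂ = 1.470 × 5.916 = 8.696 hours.

T₂ ≈ 8.696 hours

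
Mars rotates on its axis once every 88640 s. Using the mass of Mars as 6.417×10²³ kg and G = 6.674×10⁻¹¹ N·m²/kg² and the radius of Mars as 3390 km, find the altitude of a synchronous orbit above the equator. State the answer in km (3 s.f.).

μ = GM = 6.674×10⁻¹¹ × 6.417×10²³ = 4.283×10¹³ m³/s².
A synchronous orbit has period T, so by Kepler's third law a = (μT²/4π²)^(1/3).
μT²/4π² = 4.283×10¹³ × (8.864×10⁴)² / 39.48 = 8.524×10²¹ m³.
a = 2.043×10⁷ m = 20427 km.
Altitude h = a − R = 20427 − 3390 = 17037 km.

h_sync ≈ 17000 km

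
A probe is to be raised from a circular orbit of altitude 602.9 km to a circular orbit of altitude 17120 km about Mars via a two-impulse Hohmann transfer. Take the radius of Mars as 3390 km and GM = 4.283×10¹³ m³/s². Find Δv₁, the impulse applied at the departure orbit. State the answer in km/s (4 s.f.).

Δv ≈ 0.9625 km/s

r₁ = 3390 + 602.9 = 3992.9 km = 3.9929×10⁶ m.
r₂ = 3390 + 17120 = 20510 km = 2.0510×10⁷ m.
Transfer ellipse a_t = (r₁ + r₂)/2 = 1.225×10⁷ m.
At r₁: circular v_c1 = √(μ/r₁) = 3275 m/s; transfer-periapsis v_p = √[μ(2/r₁ − 1/a_t)] = 4238 m/s.
Δv₁ = v_p − v_c1 = 962.5 m/s.
= 0.9625 km/s.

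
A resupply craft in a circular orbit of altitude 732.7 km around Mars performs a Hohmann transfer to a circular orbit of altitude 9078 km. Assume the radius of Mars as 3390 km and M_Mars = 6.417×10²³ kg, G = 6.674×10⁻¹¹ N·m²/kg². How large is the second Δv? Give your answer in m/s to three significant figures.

Δv ≈ 547 m/s

μ = GM = 6.674×10⁻¹¹ × 6.417×10²³ = 4.283×10¹³ m³/s².
r₁ = 3390 + 732.7 = 4122.7 km = 4.1227×10⁶ m.
r₂ = 3390 + 9078 = 12468 km = 1.2468×10⁷ m.
Transfer ellipse a_t = (r₁ + r₂)/2 = 8.295×10⁶ m.
At r₁: circular v_c1 = √(μ/r₁) = 3223 m/s; transfer-periapsis v_p = √[μ(2/r₁ − 1/a_t)] = 3951 m/s.
At r₂: circular v_c2 = √(μ/r₂) = 1853 m/s; transfer-apoapsis v_a = √[μ(2/r₂ − 1/a_t)] = 1307 m/s.
Δv₂ = v_c2 − v_a = 546.8 m/s.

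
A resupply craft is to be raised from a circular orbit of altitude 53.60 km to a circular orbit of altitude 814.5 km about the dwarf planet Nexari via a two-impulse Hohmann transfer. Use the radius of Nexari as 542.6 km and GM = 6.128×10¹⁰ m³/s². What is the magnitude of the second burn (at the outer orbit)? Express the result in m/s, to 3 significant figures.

Δv ≈ 46.5 m/s

r₁ = 542.6 + 53.60 = 596.20 km = 5.9620×10⁵ m.
r₂ = 542.6 + 814.5 = 1357.1 km = 1.3571×10⁶ m.
Transfer ellipse a_t = (r₁ + r₂)/2 = 9.766×10⁵ m.
At r₁: circular v_c1 = √(μ/r₁) = 320.6 m/s; transfer-periapsis v_p = √[μ(2/r₁ − 1/a_t)] = 377.9 m/s.
At r₂: circular v_c2 = √(μ/r₂) = 212.5 m/s; transfer-apoapsis v_a = √[μ(2/r₂ − 1/a_t)] = 166.0 m/s.
Δv₂ = v_c2 − v_a = 46.47 m/s.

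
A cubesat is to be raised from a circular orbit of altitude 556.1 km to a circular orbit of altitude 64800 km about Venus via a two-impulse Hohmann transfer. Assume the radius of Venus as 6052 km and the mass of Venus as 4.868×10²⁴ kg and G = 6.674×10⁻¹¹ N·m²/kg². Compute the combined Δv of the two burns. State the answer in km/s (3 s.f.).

μ = GM = 6.674×10⁻¹¹ × 4.868×10²⁴ = 3.249×10¹⁴ m³/s².
r₁ = 6052 + 556.1 = 6608.1 km = 6.6081×10⁶ m.
r₂ = 6052 + 64800 = 70852 km = 7.0852×10⁷ m.
Transfer ellipse a_t = (r₁ + r₂)/2 = 3.873×10⁷ m.
At r₁: circular v_c1 = √(μ/r₁) = 7012 m/s; transfer-periapsis v_p = √[μ(2/r₁ − 1/a_t)] = 9484 m/s.
Δv₁ = v_p − v_c1 = 2472 m/s.
At r₂: circular v_c2 = √(μ/r₂) = 2141 m/s; transfer-apoapsis v_a = √[μ(2/r₂ − 1/a_t)] = 884.5 m/s.
Δv₂ = v_c2 − v_a = 1257 m/s.
Total Δv = Δv₁ + Δv₂ = 3729 m/s = 3.729 km/s.

Δv_total ≈ 3.73 km/s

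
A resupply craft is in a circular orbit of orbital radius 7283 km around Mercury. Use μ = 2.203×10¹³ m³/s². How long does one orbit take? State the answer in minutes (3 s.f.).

T ≈ 439 minutes

r = 7283 km = 7.283×10⁶ m.
Kepler's third law: T = 2π√(r³/μ) = 2π√((7.283×10⁶)³ / 2.203×10¹³).
r³/μ = 1.754×10⁷ s², so T = 2π × 4.188×10³ = 2.631×10⁴ s.
Converting: 2.631×10⁴ s ÷ 60.00 = 438.5 minutes.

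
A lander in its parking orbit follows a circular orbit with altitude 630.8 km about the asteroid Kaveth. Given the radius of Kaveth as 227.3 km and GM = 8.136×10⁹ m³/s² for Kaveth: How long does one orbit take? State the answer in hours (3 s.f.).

r = 227.3 + 630.8 = 858.10 km = 8.5810×10⁵ m.
Kepler's third law: T = 2π√(r³/μ) = 2π√((8.581×10⁵)³ / 8.136×10⁹).
r³/μ = 7.766×10⁷ s², so T = 2π × 8.813×10³ = 5.537×10⁴ s.
Converting: 5.537×10⁴ s ÷ 3600 = 15.38 hours.

T ≈ 15.4 hours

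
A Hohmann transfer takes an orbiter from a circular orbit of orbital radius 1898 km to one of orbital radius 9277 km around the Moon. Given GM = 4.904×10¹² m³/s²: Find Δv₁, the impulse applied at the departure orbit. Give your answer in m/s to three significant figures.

r₁ = 1898 km = 1.898×10⁶ m.
r₂ = 9277 km = 9.277×10⁶ m.
Transfer ellipse a_t = (r₁ + r₂)/2 = 5.588×10⁶ m.
At r₁: circular v_c1 = √(μ/r₁) = 1607 m/s; transfer-perilune v_p = √[μ(2/r₁ − 1/a_t)] = 2071 m/s.
Δv₁ = v_p − v_c1 = 463.8 m/s.

Δv ≈ 464 m/s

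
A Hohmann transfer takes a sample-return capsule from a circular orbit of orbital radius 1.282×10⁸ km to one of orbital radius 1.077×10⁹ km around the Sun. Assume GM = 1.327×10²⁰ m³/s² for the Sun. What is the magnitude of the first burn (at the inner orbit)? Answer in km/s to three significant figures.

Δv ≈ 10.8 km/s

r₁ = 1.282×10⁸ km = 1.282×10¹¹ m.
r₂ = 1.077×10⁹ km = 1.077×10¹² m.
Transfer ellipse a_t = (r₁ + r₂)/2 = 6.026×10¹¹ m.
At r₁: circular v_c1 = √(μ/r₁) = 32170 m/s; transfer-perihelion v_p = √[μ(2/r₁ − 1/a_t)] = 43010 m/s.
Δv₁ = v_p − v_c1 = 10840 m/s.
= 10.84 km/s.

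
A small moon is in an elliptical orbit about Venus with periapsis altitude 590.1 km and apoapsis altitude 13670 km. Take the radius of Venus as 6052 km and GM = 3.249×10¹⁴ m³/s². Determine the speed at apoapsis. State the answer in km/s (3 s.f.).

r_p = 6052 + 590.1 = 6642.1 km = 6.6421×10⁶ m.
r_a = 6052 + 13670 = 19722 km = 1.9722×10⁷ m.
Semi-major axis a = (r_p + r_a)/2 = 13182 km = 1.318×10⁷ m.
Vis-viva: v² = μ(2/r − 1/a) = 3.249×10¹⁴ × (1.014×10⁻⁷ − 7.586×10⁻⁸) = 8.301×10⁶ m²/s².
v = 2881 m/s = 2.881 km/s.

v ≈ 2.88 km/s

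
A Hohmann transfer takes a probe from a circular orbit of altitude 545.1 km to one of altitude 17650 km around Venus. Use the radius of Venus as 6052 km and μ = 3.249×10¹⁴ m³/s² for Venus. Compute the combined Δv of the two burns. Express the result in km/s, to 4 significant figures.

r₁ = 6052 + 545.1 = 6597.1 km = 6.5971×10⁶ m.
r₂ = 6052 + 17650 = 23702 km = 2.3702×10⁷ m.
Transfer ellipse a_t = (r₁ + r₂)/2 = 1.515×10⁷ m.
At r₁: circular v_c1 = √(μ/r₁) = 7018 m/s; transfer-periapsis v_p = √[μ(2/r₁ − 1/a_t)] = 8778 m/s.
Δv₁ = v_p − v_c1 = 1760 m/s.
At r₂: circular v_c2 = √(μ/r₂) = 3702 m/s; transfer-apoapsis v_a = √[μ(2/r₂ − 1/a_t)] = 2443 m/s.
Δv₂ = v_c2 − v_a = 1259 m/s.
Total Δv = Δv₁ + Δv₂ = 3019 m/s = 3.019 km/s.

Δv_total ≈ 3.019 km/s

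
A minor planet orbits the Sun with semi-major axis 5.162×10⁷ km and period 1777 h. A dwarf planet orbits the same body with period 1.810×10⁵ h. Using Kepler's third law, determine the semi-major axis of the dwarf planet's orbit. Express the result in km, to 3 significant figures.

Kepler's third law: a³ ∝ T², so a₂ = a₁ (T₂/T₁)^(2/3).
T₂/T₁ = 101.9, (T₂/T₁)^(2/3) = 21.81.
a₂ = 5.162×10⁷ × 21.81 = 1.126×10⁹ km.

a₂ ≈ 1.13×10⁹ km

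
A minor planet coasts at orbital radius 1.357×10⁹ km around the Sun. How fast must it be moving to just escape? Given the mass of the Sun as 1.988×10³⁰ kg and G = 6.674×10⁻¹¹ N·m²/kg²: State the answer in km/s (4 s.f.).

μ = GM = 6.674×10⁻¹¹ × 1.988×10³⁰ = 1.327×10²⁰ m³/s².
r = 1.357×10⁹ km = 1.357×10¹² m.
Escape speed v_esc = √(2μ/r) = √(2 × 1.327×10²⁰ / 1.357×10¹²) = √(1.955×10⁸) = 13980 m/s.
= 13.98 km/s.

v_esc ≈ 13.98 km/s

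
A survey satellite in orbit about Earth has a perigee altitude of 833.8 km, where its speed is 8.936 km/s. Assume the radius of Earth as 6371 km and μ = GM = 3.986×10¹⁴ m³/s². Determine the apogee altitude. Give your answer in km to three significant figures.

r_p = 6371 + 833.8 = 7204.8 km = 7.205×10⁶ m.
Specific energy ε = v²/2 − μ/r = -1.540×10⁷ J/kg, so a = −μ/(2ε) = 1.294×10⁷ m.
The apsides satisfy r_p + r_a = 2a, so the apogee radius is 2a − r_p = 1.868×10⁷ m = 18681 km.
Apogee altitude = 18681 − 6371 = 12310 km.

apogee altitude ≈ 12300 km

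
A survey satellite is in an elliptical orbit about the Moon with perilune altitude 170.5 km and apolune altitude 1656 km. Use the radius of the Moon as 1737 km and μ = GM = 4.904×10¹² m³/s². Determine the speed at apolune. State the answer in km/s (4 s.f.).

v ≈ 1.020 km/s

r_p = 1737 + 170.5 = 1907.5 km = 1.9075×10⁶ m.
r_a = 1737 + 1656 = 3393.0 km = 3.3930×10⁶ m.
Semi-major axis a = (r_p + r_a)/2 = 2650.2 km = 2.650×10⁶ m.
Vis-viva: v² = μ(2/r − 1/a) = 4.904×10¹² × (5.894×10⁻⁷ − 3.773×10⁻⁷) = 1.040×10⁶ m²/s².
v = 1020 m/s = 1.020 km/s.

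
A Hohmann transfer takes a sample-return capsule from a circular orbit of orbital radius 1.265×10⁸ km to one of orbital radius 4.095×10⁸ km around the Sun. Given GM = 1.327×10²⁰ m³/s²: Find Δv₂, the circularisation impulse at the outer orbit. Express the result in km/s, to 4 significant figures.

Δv ≈ 5.634 km/s

r₁ = 1.265×10⁸ km = 1.265×10¹¹ m.
r₂ = 4.095×10⁸ km = 4.095×10¹¹ m.
Transfer ellipse a_t = (r₁ + r₂)/2 = 2.680×10¹¹ m.
At r₁: circular v_c1 = √(μ/r₁) = 32390 m/s; transfer-perihelion v_p = √[μ(2/r₁ − 1/a_t)] = 40040 m/s.
At r₂: circular v_c2 = √(μ/r₂) = 18000 m/s; transfer-aphelion v_a = √[μ(2/r₂ − 1/a_t)] = 12370 m/s.
Δv₂ = v_c2 − v_a = 5634 m/s.
= 5.634 km/s.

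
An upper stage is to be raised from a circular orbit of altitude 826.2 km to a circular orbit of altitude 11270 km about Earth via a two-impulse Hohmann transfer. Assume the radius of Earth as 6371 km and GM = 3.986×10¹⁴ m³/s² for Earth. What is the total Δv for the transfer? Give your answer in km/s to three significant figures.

r₁ = 6371 + 826.2 = 7197.2 km = 7.1972×10⁶ m.
r₂ = 6371 + 11270 = 17641 km = 1.7641×10⁷ m.
Transfer ellipse a_t = (r₁ + r₂)/2 = 1.242×10⁷ m.
At r₁: circular v_c1 = √(μ/r₁) = 7442 m/s; transfer-perigee v_p = √[μ(2/r₁ − 1/a_t)] = 8870 m/s.
Δv₁ = v_p − v_c1 = 1428 m/s.
At r₂: circular v_c2 = √(μ/r₂) = 4753 m/s; transfer-apogee v_a = √[μ(2/r₂ − 1/a_t)] = 3619 m/s.
Δv₂ = v_c2 − v_a = 1135 m/s.
Total Δv = Δv₁ + Δv₂ = 2562 m/s = 2.562 km/s.

Δv_total ≈ 2.56 km/s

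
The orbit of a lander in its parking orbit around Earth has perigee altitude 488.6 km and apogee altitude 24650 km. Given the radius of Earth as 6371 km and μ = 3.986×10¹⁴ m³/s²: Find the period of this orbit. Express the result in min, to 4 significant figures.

T ≈ 432.4 min

r_p = 6371 + 488.6 = 6859.6 km = 6.8596×10⁶ m.
r_a = 6371 + 24650 = 31021 km = 3.1021×10⁷ m.
Semi-major axis a = (r_p + r_a)/2 = (6859.6 + 31021)/2 = 18940 km = 1.894×10⁷ m.
By Kepler's third law T = 2π√(a³/μ) = 2π × 4.129×10³ = 2.594×10⁴ s.
= 432.4 min.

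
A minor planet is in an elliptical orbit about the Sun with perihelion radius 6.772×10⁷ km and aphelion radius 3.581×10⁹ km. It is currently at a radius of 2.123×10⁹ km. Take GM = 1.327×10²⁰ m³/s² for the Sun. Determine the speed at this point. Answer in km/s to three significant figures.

v ≈ 7.23 km/s

Semi-major axis a = (r_p + r_a)/2 = 1.8244×10⁹ km = 1.824×10¹² m.
Vis-viva: v² = μ(2/r − 1/a) = 1.327×10²⁰ × (9.421×10⁻¹³ − 5.481×10⁻¹³) = 5.227×10⁷ m²/s².
v = 7230 m/s = 7.230 km/s.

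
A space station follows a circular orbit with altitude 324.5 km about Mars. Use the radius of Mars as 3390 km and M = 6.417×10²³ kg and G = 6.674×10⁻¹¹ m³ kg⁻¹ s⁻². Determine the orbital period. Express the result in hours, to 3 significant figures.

μ = GM = 6.674×10⁻¹¹ × 6.417×10²³ = 4.283×10¹³ m³/s².
r = 3390 + 324.5 = 3714.5 km = 3.7145×10⁶ m.
Kepler's third law: T = 2π√(r³/μ) = 2π√((3.714×10⁶)³ / 4.283×10¹³).
r³/μ = 1.197×10⁶ s², so T = 2π × 1.094×10³ = 6.873×10³ s.
Converting: 6.873×10³ s ÷ 3600 = 1.909 hours.

T ≈ 1.91 hours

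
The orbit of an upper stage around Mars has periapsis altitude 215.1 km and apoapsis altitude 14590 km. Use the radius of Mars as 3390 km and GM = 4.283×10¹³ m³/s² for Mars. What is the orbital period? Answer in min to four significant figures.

r_p = 3390 + 215.1 = 3605.1 km = 3.6051×10⁶ m.
r_a = 3390 + 14590 = 17980 km = 1.7980×10⁷ m.
Semi-major axis a = (r_p + r_a)/2 = (3605.1 + 17980)/2 = 10793 km = 1.079×10⁷ m.
By Kepler's third law T = 2π√(a³/μ) = 2π × 5.418×10³ = 3.404×10⁴ s.
= 567.3 min.

T ≈ 567.3 min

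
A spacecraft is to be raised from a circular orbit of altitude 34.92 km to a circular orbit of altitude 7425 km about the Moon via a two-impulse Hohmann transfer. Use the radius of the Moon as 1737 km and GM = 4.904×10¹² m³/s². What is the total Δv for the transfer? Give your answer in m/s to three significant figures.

r₁ = 1737 + 34.92 = 1771.9 km = 1.7719×10⁶ m.
r₂ = 1737 + 7425 = 9162.0 km = 9.1620×10⁶ m.
Transfer ellipse a_t = (r₁ + r₂)/2 = 5.467×10⁶ m.
At r₁: circular v_c1 = √(μ/r₁) = 1664 m/s; transfer-perilune v_p = √[μ(2/r₁ − 1/a_t)] = 2154 m/s.
Δv₁ = v_p − v_c1 = 490.0 m/s.
At r₂: circular v_c2 = √(μ/r₂) = 731.6 m/s; transfer-apolune v_a = √[μ(2/r₂ − 1/a_t)] = 416.5 m/s.
Δv₂ = v_c2 − v_a = 315.1 m/s.
Total Δv = Δv₁ + Δv₂ = 805.1 m/s.

Δv_total ≈ 805 m/s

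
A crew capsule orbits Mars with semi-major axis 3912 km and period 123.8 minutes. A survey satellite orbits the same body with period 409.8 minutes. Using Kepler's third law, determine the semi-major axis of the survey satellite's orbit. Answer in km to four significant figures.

Kepler's third law: a³ ∝ T², so a₂ = a₁ (T₂/T₁)^(2/3).
T₂/T₁ = 3.310, (T₂/T₁)^(2/3) = 2.221.
a₂ = 3912 × 2.221 = 8689 km.

a₂ ≈ 8689 km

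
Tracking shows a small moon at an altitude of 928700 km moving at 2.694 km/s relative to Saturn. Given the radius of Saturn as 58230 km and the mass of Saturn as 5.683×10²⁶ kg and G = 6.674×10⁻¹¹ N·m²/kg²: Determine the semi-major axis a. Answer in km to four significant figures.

a ≈ 5.449×10⁵ km

μ = GM = 6.674×10⁻¹¹ × 5.683×10²⁶ = 3.793×10¹⁶ m³/s².
r = 58230 + 928700 = 9.8693×10⁵ km = 9.869×10⁸ m.
Specific orbital energy ε = v²/2 − μ/r = (2694)²/2 − 3.793×10¹⁶/9.869×10⁸ = -3.480×10⁷ J/kg.
Since ε = −μ/(2a), a = −μ/(2ε) = 5.449×10⁸ m = 5.4492×10⁵ km.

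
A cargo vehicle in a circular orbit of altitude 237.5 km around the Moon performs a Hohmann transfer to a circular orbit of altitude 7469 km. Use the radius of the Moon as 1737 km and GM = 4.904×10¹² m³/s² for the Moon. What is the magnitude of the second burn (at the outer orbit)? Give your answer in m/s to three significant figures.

Δv ≈ 296 m/s

r₁ = 1737 + 237.5 = 1974.5 km = 1.9745×10⁶ m.
r₂ = 1737 + 7469 = 9206.0 km = 9.2060×10⁶ m.
Transfer ellipse a_t = (r₁ + r₂)/2 = 5.590×10⁶ m.
At r₁: circular v_c1 = √(μ/r₁) = 1576 m/s; transfer-perilune v_p = √[μ(2/r₁ − 1/a_t)] = 2022 m/s.
At r₂: circular v_c2 = √(μ/r₂) = 729.9 m/s; transfer-apolune v_a = √[μ(2/r₂ − 1/a_t)] = 433.8 m/s.
Δv₂ = v_c2 − v_a = 296.1 m/s.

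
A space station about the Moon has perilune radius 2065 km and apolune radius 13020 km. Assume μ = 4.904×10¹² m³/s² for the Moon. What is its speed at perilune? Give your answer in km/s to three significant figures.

v ≈ 2.02 km/s

Semi-major axis a = (r_p + r_a)/2 = 7542.5 km = 7.542×10⁶ m.
Vis-viva: v² = μ(2/r − 1/a) = 4.904×10¹² × (9.685×10⁻⁷ − 1.326×10⁻⁷) = 4.099×10⁶ m²/s².
v = 2025 m/s = 2.025 km/s.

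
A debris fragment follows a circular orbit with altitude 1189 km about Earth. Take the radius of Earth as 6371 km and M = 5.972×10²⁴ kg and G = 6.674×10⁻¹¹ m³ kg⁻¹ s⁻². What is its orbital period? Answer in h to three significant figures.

μ = GM = 6.674×10⁻¹¹ × 5.972×10²⁴ = 3.986×10¹⁴ m³/s².
r = 6371 + 1189 = 7560.0 km = 7.5600×10⁶ m.
Kepler's third law: T = 2π√(r³/μ) = 2π√((7.560×10⁶)³ / 3.986×10¹⁴).
r³/μ = 1.084×10⁶ s², so T = 2π × 1.041×10³ = 6.542×10³ s.
Converting: 6.542×10³ s ÷ 3600 = 1.817 h.

T ≈ 1.82 h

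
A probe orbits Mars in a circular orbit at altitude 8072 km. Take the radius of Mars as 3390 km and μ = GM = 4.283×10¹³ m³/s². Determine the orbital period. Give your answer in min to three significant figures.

T ≈ 621 min

r = 3390 + 8072 = 11462 km = 1.1462×10⁷ m.
Kepler's third law: T = 2π√(r³/μ) = 2π√((1.146×10⁷)³ / 4.283×10¹³).
r³/μ = 3.516×10⁷ s², so T = 2π × 5.929×10³ = 3.726×10⁴ s.
Converting: 3.726×10⁴ s ÷ 60.00 = 620.9 min.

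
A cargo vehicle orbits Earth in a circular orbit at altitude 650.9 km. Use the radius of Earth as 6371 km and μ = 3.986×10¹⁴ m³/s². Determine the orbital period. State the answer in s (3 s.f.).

T ≈ 5860 s

r = 6371 + 650.9 = 7021.9 km = 7.0219×10⁶ m.
Kepler's third law: T = 2π√(r³/μ) = 2π√((7.022×10⁶)³ / 3.986×10¹⁴).
r³/μ = 8.686×10⁵ s², so T = 2π × 9.320×10² = 5.856×10³ s.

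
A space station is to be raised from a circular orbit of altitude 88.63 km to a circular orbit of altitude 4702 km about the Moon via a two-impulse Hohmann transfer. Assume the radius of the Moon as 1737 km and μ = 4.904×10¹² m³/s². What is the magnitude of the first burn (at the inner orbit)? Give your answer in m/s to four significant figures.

Δv ≈ 406.9 m/s

r₁ = 1737 + 88.63 = 1825.6 km = 1.8256×10⁶ m.
r₂ = 1737 + 4702 = 6439.0 km = 6.4390×10⁶ m.
Transfer ellipse a_t = (r₁ + r₂)/2 = 4.132×10⁶ m.
At r₁: circular v_c1 = √(μ/r₁) = 1639 m/s; transfer-perilune v_p = √[μ(2/r₁ − 1/a_t)] = 2046 m/s.
Δv₁ = v_p − v_c1 = 406.9 m/s.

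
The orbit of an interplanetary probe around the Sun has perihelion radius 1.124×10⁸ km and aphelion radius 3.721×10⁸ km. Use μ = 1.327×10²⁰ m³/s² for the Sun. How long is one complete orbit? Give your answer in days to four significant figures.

Semi-major axis a = (r_p + r_a)/2 = (1.1240×10⁸ + 3.7210×10⁸)/2 = 2.4225×10⁸ km = 2.422×10¹¹ m.
By Kepler's third law T = 2π√(a³/μ) = 2π × 1.035×10⁷ = 6.503×10⁷ s.
= 752.7 days.

T ≈ 752.7 days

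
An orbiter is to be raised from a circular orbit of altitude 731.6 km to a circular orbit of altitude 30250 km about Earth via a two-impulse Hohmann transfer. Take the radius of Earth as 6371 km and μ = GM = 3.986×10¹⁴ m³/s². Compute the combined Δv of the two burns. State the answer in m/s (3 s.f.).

Δv_total ≈ 3620 m/s

r₁ = 6371 + 731.6 = 7102.6 km = 7.1026×10⁶ m.
r₂ = 6371 + 30250 = 36621 km = 3.6621×10⁷ m.
Transfer ellipse a_t = (r₁ + r₂)/2 = 2.186×10⁷ m.
At r₁: circular v_c1 = √(μ/r₁) = 7491 m/s; transfer-perigee v_p = √[μ(2/r₁ − 1/a_t)] = 9696 m/s.
Δv₁ = v_p − v_c1 = 2204 m/s.
At r₂: circular v_c2 = √(μ/r₂) = 3299 m/s; transfer-apogee v_a = √[μ(2/r₂ − 1/a_t)] = 1880 m/s.
Δv₂ = v_c2 − v_a = 1419 m/s.
Total Δv = Δv₁ + Δv₂ = 3623 m/s.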